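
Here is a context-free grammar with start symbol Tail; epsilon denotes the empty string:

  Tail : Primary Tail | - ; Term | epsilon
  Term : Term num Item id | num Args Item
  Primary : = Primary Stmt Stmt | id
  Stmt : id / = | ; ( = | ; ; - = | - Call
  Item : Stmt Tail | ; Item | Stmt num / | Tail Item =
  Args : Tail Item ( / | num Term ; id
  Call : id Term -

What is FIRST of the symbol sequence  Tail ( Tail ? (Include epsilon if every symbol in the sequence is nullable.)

{ (, -, =, id }

Add FIRST(Tail)\{epsilon} = { -, =, id }; Tail is nullable, continue.
( is a terminal; add {(} and stop.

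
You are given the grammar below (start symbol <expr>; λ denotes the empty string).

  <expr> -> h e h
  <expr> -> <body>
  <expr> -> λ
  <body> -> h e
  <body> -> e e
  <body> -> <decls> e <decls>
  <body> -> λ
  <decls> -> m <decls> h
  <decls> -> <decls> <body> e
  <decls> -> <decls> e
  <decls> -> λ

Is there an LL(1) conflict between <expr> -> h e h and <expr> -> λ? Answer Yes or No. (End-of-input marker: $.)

FIRST(h e h) = { h } and FIRST(λ) = { λ }.
The second is nullable but FOLLOW(<expr>) = { $ } is disjoint from FIRST of the first.

No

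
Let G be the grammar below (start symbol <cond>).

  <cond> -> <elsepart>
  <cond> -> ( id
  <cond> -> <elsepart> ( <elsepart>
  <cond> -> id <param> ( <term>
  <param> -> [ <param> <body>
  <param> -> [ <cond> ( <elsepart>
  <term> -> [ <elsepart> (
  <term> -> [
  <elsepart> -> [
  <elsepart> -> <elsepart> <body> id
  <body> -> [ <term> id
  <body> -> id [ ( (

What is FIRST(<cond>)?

From <cond> -> <elsepart>: add FIRST(<elsepart>) = { [ }.
<cond> -> ( id contributes {(}.
From <cond> -> <elsepart> ( <elsepart>: add FIRST(<elsepart>) = { [ }.
<cond> -> id <param> ( <term> contributes {id}.
Union: FIRST(<cond>) = { (, [, id }.

{ (, [, id }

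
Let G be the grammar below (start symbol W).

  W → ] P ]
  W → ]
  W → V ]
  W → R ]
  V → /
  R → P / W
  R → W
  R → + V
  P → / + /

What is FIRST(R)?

{ +, /, ] }

From R → P / W: add FIRST(P) = { / }.
From R → W: add FIRST(W) = { +, /, ] }.
R → + V contributes {+}.
Union: FIRST(R) = { +, /, ] }.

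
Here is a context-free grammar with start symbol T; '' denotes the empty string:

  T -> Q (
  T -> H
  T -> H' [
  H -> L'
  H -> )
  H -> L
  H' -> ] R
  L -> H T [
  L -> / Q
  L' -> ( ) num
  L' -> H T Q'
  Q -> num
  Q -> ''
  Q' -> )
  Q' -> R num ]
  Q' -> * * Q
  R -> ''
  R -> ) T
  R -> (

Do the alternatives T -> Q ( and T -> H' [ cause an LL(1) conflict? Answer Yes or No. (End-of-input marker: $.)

FIRST(Q () = { (, num } and FIRST(H' [) = { ] }.
The FIRST sets are disjoint and neither alternative is nullable — no conflict.

No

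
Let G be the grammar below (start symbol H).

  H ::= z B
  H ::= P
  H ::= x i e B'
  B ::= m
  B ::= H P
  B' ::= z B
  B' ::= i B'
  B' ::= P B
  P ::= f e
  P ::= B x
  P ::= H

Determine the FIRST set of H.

{ f, m, x, z }

H ::= z B contributes {z}.
From H ::= P: add FIRST(P) = { f, m, x, z }.
H ::= x i e B' contributes {x}.
Union: FIRST(H) = { f, m, x, z }.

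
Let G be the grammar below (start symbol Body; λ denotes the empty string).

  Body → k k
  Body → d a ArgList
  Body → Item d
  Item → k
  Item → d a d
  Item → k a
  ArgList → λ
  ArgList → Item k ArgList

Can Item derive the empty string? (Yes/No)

No

Nullable nonterminals: ArgList.
No production of Item has an RHS whose symbols are all nullable, so Item is not nullable.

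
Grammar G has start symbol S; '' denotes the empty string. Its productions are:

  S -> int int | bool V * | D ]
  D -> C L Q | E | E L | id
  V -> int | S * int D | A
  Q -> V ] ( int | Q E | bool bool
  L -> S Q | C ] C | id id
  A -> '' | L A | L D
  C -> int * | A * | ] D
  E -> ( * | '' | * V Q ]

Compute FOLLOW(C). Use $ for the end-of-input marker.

In D -> C L Q: add FIRST(L Q) = { (, *, ], bool, id, int }.
In L -> C ] C: add FIRST(] C) = { ] }.
In L -> C ] C: C is at the end, add FOLLOW(L) = { (, *, ], bool, id, int }.
Union: FOLLOW(C) = { (, *, ], bool, id, int }.

{ (, *, ], bool, id, int }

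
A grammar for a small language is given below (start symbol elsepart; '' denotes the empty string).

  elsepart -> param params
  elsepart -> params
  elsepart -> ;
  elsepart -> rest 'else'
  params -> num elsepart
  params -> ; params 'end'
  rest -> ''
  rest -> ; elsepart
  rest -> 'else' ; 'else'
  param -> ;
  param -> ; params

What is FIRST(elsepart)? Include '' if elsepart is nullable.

From elsepart -> param params: add FIRST(param) = { ; }.
From elsepart -> params: add FIRST(params) = { ;, num }.
elsepart -> ; contributes {;}.
From elsepart -> rest 'else': rest nullable, take FIRST(rest) ∪ {'else'} = { 'else', ; }.
Union: FIRST(elsepart) = { 'else', ;, num }.

{ 'else', ;, num }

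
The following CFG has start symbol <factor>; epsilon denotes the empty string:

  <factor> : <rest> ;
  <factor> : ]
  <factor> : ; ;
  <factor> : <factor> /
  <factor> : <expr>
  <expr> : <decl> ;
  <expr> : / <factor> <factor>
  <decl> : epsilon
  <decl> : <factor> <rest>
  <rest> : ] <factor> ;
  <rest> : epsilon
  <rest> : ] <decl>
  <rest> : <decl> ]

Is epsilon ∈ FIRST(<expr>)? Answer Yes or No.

Nullable nonterminals: <decl>, <rest>.
No production of <expr> has an RHS whose symbols are all nullable, so <expr> is not nullable.

No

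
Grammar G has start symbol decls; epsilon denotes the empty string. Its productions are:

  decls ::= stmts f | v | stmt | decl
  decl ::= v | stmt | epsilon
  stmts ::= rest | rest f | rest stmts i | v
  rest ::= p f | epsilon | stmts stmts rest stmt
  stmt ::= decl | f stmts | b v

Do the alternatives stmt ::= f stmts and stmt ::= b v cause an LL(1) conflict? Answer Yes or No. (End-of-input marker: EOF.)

FIRST(f stmts) = { f } and FIRST(b v) = { b }.
The FIRST sets are disjoint and neither alternative is nullable — no conflict.

No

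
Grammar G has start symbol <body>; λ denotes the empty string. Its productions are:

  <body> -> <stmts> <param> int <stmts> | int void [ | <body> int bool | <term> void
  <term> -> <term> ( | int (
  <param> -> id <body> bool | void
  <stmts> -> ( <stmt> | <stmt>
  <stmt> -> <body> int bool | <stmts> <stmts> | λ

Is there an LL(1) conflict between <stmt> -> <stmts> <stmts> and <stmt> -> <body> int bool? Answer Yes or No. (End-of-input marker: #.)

FIRST(<stmts> <stmts>) = { (, id, int, void, λ } and FIRST(<body> int bool) = { (, id, int, void }.
Both contain (, so the two alternatives are not disjoint — LL(1) conflict.

Yes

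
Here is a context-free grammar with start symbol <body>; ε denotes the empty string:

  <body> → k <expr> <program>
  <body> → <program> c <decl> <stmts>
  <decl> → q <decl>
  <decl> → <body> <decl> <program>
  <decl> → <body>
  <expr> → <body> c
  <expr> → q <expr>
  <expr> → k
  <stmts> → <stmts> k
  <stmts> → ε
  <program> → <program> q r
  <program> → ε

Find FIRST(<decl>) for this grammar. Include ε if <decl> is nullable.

<decl> → q <decl> contributes {q}.
From <decl> → <body> <decl> <program>: add FIRST(<body>) = { c, k, q }.
From <decl> → <body>: add FIRST(<body>) = { c, k, q }.
Union: FIRST(<decl>) = { c, k, q }.

{ c, k, q }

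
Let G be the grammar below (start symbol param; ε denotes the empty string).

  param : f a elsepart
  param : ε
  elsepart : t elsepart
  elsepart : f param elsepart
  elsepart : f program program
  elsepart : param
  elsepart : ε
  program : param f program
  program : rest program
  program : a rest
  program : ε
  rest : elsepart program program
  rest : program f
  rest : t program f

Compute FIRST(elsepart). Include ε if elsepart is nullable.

elsepart : t elsepart contributes {t}.
elsepart : f param elsepart contributes {f}.
elsepart : f program program contributes {f}.
From elsepart : param: add FIRST(param) = { f, ε } (including ε since param is nullable).
elsepart : ε contributes ε.
Union: FIRST(elsepart) = { f, t, ε }.

{ f, t, ε }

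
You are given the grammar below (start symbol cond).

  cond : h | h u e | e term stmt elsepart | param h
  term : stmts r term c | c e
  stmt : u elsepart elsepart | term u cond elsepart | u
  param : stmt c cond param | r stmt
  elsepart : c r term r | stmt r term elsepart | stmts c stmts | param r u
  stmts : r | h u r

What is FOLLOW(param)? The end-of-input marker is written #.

In cond : param h: add FIRST(h) = { h }.
In param : stmt c cond param: param is at the end, add FOLLOW(param) = { h, r }.
In elsepart : param r u: add FIRST(r u) = { r }.
Union: FOLLOW(param) = { h, r }.

{ h, r }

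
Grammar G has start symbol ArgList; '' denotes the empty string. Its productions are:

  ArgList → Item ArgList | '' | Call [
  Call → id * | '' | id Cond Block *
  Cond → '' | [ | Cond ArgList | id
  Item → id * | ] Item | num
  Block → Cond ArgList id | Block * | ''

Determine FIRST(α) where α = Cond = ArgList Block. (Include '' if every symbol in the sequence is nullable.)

Add FIRST(Cond)\{''} = { [, ], id, num }; Cond is nullable, continue.
= is a terminal; add {=} and stop.

{ =, [, ], id, num }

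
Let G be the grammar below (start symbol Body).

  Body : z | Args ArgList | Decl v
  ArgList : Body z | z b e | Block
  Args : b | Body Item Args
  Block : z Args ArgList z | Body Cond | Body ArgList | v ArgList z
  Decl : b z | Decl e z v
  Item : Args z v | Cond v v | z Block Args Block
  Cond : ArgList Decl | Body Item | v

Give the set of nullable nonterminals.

No nonterminal has an empty production or an RHS whose symbols are all nullable.

{ } (none)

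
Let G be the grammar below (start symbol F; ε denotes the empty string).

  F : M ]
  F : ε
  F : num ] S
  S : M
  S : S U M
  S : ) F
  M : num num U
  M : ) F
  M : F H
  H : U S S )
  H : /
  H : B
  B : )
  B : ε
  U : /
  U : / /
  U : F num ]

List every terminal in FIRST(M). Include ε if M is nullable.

{ ), /, ], num, ε }

M : num num U contributes {num}.
M : ) F contributes {)}.
From M : F H: F, H nullable, take FIRST(F) ∪ FIRST(H) = { ), /, ], num }; also ε since the whole RHS is nullable.
Union: FIRST(M) = { ), /, ], num, ε }.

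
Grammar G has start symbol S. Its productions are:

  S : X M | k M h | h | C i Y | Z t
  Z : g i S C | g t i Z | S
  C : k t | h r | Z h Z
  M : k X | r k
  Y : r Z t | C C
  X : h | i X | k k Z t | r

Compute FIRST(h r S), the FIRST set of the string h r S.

{ h }

h is a terminal; add {h} and stop.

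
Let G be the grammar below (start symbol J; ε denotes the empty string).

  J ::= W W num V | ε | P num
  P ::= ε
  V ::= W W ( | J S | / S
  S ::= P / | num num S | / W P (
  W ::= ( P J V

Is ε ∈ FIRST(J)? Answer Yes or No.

J has an ε-production, so J ⇒ ε.

Yes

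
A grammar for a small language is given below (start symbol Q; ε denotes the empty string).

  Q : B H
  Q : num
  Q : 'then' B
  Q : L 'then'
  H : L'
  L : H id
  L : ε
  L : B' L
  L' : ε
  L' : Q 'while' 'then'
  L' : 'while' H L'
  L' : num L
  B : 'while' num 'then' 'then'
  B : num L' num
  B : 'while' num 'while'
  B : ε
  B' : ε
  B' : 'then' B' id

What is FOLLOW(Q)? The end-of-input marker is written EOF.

{ EOF, 'while' }

Q is the start symbol, so EOF ∈ FOLLOW(Q).
In L' : Q 'while' 'then': add FIRST('while' 'then') = { 'while' }.
Union: FOLLOW(Q) = { EOF, 'while' }.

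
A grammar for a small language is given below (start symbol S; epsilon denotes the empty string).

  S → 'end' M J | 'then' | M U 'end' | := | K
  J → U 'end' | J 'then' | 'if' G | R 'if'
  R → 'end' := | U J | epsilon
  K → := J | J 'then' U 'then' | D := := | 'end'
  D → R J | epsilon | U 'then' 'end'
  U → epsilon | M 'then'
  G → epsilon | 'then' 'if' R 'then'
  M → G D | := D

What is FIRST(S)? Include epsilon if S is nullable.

S → 'end' M J contributes {'end'}.
S → 'then' contributes {'then'}.
From S → M U 'end': M, U nullable, take FIRST(M) ∪ FIRST(U) ∪ {'end'} = { 'end', 'if', 'then', := }.
S → := contributes {:=}.
From S → K: add FIRST(K) = { 'end', 'if', 'then', := }.
Union: FIRST(S) = { 'end', 'if', 'then', := }.

{ 'end', 'if', 'then', := }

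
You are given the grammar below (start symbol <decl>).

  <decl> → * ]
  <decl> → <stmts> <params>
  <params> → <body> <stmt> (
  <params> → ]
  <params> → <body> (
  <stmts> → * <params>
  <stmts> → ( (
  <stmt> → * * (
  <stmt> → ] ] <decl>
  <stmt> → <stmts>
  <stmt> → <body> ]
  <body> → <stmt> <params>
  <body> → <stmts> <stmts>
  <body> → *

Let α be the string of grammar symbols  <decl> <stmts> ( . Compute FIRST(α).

Add FIRST(<decl>) = { (, * }; <decl> is not nullable, stop.

{ (, * }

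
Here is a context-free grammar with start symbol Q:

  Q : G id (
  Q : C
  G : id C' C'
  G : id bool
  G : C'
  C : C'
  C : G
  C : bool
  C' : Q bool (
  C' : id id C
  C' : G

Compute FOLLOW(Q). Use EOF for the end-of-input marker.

{ EOF, bool }

Q is the start symbol, so EOF ∈ FOLLOW(Q).
In C' : Q bool (: add FIRST(bool () = { bool }.
Union: FOLLOW(Q) = { EOF, bool }.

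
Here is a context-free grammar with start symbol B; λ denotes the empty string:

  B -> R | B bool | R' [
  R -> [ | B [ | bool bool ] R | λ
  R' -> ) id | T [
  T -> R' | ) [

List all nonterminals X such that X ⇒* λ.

{ B, R }

Directly nullable (have an λ-production): R.
B -> R with every symbol nullable, so B is nullable.
No other nonterminal has a production whose RHS symbols are all nullable.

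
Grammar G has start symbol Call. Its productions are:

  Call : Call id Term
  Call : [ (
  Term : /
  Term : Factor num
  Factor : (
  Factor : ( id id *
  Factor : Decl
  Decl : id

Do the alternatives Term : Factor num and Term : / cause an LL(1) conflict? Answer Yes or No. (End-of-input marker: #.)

FIRST(Factor num) = { (, id } and FIRST(/) = { / }.
The FIRST sets are disjoint and neither alternative is nullable — no conflict.

No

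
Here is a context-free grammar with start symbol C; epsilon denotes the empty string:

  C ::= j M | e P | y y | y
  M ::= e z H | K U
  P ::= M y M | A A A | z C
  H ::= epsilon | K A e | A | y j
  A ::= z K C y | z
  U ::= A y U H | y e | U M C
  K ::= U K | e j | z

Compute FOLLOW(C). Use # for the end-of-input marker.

C is the start symbol, so # ∈ FOLLOW(C).
In P ::= z C: C is at the end, add FOLLOW(P) = { #, e, j, y, z }.
In A ::= z K C y: add FIRST(y) = { y }.
In U ::= U M C: C is at the end, add FOLLOW(U) = { #, e, j, y, z }.
Union: FOLLOW(C) = { #, e, j, y, z }.

{ #, e, j, y, z }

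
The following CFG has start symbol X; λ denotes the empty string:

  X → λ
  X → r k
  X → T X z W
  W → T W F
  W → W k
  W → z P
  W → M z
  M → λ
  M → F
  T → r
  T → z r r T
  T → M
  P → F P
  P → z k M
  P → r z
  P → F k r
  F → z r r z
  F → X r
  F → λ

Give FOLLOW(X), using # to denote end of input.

X is the start symbol, so # ∈ FOLLOW(X).
In X → T X z W: add FIRST(z W) = { z }.
In F → X r: add FIRST(r) = { r }.
Union: FOLLOW(X) = { #, r, z }.

{ #, r, z }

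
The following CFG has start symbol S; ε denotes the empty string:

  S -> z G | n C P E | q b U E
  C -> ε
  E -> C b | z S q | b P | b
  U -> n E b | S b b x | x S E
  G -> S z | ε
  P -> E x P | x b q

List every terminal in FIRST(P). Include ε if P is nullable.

{ b, x, z }

From P -> E x P: add FIRST(E) = { b, z }.
P -> x b q contributes {x}.
Union: FIRST(P) = { b, x, z }.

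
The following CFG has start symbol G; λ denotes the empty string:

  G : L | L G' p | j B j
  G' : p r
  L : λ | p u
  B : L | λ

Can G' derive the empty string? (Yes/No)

Nullable nonterminals: B, G, L.
No production of G' has an RHS whose symbols are all nullable, so G' is not nullable.

No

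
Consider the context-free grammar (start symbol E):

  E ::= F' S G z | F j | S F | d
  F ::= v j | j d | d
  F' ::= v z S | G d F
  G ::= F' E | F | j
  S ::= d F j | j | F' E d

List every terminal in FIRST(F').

{ d, j, v }

F' ::= v z S contributes {v}.
From F' ::= G d F: add FIRST(G) = { d, j, v }.
Union: FIRST(F') = { d, j, v }.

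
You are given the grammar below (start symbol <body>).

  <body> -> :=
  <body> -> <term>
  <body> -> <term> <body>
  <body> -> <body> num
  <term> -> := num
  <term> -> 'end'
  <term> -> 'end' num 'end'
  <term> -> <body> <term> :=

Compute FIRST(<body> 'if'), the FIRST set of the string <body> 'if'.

Add FIRST(<body>) = { 'end', := }; <body> is not nullable, stop.

{ 'end', := }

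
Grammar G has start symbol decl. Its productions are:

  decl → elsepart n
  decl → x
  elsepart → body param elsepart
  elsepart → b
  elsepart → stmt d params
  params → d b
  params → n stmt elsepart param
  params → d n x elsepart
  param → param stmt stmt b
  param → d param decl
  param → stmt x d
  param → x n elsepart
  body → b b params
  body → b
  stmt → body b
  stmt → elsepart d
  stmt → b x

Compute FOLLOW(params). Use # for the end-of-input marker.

{ b, d, n, x }

In elsepart → stmt d params: params is at the end, add FOLLOW(elsepart) = { b, d, n, x }.
In body → b b params: params is at the end, add FOLLOW(body) = { b, d, x }.
Union: FOLLOW(params) = { b, d, n, x }.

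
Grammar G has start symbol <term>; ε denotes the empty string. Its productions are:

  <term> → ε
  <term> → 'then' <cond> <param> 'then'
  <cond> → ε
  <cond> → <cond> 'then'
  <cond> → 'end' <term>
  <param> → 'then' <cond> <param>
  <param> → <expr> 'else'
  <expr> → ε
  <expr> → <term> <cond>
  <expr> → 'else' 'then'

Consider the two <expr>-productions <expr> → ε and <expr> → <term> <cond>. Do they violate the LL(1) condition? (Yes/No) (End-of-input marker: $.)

Yes

FIRST(ε) = { ε } and FIRST(<term> <cond>) = { 'end', 'then', ε }.
Both alternatives are nullable, violating the LL(1) condition.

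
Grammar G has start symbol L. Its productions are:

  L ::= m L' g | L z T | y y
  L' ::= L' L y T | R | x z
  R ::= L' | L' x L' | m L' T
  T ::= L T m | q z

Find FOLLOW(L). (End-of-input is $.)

L is the start symbol, so $ ∈ FOLLOW(L).
In L ::= L z T: add FIRST(z T) = { z }.
In L' ::= L' L y T: add FIRST(y T) = { y }.
In T ::= L T m: add FIRST(T m) = { m, q, y }.
Union: FOLLOW(L) = { $, m, q, y, z }.

{ $, m, q, y, z }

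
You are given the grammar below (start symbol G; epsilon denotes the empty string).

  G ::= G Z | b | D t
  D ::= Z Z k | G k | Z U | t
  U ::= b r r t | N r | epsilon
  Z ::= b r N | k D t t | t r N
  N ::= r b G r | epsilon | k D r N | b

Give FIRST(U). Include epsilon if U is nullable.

U ::= b r r t contributes {b}.
From U ::= N r: N nullable, take FIRST(N) ∪ {r} = { b, k, r }.
U ::= epsilon contributes epsilon.
Union: FIRST(U) = { b, k, r, epsilon }.

{ b, k, r, epsilon }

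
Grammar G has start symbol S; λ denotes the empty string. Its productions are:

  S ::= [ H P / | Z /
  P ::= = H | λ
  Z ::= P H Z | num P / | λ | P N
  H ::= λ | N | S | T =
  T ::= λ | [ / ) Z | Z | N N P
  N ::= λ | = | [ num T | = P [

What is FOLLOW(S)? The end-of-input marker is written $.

{ $, /, =, [, num }

S is the start symbol, so $ ∈ FOLLOW(S).
In H ::= S: S is at the end, add FOLLOW(H) = { /, =, [, num }.
Union: FOLLOW(S) = { $, /, =, [, num }.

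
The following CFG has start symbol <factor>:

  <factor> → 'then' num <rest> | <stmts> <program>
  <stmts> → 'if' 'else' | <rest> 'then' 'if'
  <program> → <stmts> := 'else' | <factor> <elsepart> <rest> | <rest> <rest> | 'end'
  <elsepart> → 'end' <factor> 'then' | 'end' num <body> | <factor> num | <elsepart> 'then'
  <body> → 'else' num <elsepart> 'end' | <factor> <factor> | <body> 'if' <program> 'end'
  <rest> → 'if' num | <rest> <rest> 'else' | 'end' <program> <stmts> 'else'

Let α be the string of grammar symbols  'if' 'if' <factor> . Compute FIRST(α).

'if' is a terminal; add {'if'} and stop.

{ 'if' }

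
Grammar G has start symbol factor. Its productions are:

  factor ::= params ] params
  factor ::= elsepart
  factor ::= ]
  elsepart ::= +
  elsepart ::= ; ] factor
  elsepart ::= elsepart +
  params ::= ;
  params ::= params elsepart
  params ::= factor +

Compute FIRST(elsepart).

elsepart ::= + contributes {+}.
elsepart ::= ; ] factor contributes {;}.
From elsepart ::= elsepart +: add FIRST(elsepart) = { +, ; }.
Union: FIRST(elsepart) = { +, ; }.

{ +, ; }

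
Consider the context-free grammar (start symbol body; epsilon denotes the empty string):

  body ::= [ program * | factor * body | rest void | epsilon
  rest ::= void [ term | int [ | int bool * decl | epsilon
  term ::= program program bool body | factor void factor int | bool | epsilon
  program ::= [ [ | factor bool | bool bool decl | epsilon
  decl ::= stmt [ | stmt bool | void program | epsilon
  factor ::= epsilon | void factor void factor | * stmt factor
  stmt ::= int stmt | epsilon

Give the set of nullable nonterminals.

{ body, decl, factor, program, rest, stmt, term }

Directly nullable (have an epsilon-production): body, rest, term, program, decl, factor, stmt.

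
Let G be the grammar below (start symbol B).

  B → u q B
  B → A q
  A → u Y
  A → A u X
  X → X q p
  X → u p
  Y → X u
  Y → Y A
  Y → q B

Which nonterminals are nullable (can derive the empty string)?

{ } (none)

No nonterminal has an empty production or an RHS whose symbols are all nullable.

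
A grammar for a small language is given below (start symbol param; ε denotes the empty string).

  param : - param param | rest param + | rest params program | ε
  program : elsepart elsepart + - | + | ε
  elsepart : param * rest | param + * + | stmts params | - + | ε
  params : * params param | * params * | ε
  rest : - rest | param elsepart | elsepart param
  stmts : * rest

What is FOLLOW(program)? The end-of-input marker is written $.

{ $, *, +, - }

In param : rest params program: program is at the end, add FOLLOW(param) = { $, *, +, - }.
Union: FOLLOW(program) = { $, *, +, - }.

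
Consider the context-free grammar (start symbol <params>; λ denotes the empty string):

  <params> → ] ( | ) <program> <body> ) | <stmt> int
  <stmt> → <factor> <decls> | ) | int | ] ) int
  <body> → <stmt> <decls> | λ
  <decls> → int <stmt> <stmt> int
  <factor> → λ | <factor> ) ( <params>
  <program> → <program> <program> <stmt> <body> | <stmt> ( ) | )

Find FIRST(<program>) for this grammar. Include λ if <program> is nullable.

{ ), ], int }

From <program> → <program> <program> <stmt> <body>: add FIRST(<program>) = { ), ], int }.
From <program> → <stmt> ( ): add FIRST(<stmt>) = { ), ], int }.
<program> → ) contributes {)}.
Union: FIRST(<program>) = { ), ], int }.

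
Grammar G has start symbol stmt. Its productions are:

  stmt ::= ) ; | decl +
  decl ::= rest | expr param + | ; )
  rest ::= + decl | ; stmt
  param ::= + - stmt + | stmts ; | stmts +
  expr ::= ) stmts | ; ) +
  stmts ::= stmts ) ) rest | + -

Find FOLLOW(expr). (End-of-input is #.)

{ + }

In decl ::= expr param +: add FIRST(param +) = { + }.
Union: FOLLOW(expr) = { + }.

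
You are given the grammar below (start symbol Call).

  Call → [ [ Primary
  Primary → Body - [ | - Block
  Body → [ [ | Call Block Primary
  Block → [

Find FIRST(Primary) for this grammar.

{ -, [ }

From Primary → Body - [: add FIRST(Body) = { [ }.
Primary → - Block contributes {-}.
Union: FIRST(Primary) = { -, [ }.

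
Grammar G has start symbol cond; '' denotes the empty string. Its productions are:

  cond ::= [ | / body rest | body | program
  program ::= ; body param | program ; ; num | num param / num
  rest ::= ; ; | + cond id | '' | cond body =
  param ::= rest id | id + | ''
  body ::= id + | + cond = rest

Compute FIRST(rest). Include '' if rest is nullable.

rest ::= ; ; contributes {;}.
rest ::= + cond id contributes {+}.
rest ::= '' contributes ''.
From rest ::= cond body =: add FIRST(cond) = { +, /, ;, [, id, num }.
Union: FIRST(rest) = { +, /, ;, [, id, num, '' }.

{ +, /, ;, [, id, num, '' }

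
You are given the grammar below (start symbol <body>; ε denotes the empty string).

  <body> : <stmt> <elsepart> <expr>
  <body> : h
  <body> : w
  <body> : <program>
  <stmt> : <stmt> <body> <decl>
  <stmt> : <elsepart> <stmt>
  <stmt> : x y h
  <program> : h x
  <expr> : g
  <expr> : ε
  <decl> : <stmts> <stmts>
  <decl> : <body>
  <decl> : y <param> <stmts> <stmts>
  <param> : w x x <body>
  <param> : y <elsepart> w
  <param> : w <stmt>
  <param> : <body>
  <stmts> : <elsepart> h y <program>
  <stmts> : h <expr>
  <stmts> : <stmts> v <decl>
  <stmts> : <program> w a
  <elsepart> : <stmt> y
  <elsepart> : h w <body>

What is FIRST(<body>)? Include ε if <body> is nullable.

{ h, w, x }

From <body> : <stmt> <elsepart> <expr>: add FIRST(<stmt>) = { h, x }.
<body> : h contributes {h}.
<body> : w contributes {w}.
From <body> : <program>: add FIRST(<program>) = { h }.
Union: FIRST(<body>) = { h, w, x }.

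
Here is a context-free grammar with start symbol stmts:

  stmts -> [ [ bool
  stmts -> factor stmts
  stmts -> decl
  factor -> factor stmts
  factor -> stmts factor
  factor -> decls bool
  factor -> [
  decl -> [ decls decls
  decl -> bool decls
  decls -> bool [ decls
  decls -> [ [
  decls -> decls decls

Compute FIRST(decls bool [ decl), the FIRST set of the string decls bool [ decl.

Add FIRST(decls) = { [, bool }; decls is not nullable, stop.

{ [, bool }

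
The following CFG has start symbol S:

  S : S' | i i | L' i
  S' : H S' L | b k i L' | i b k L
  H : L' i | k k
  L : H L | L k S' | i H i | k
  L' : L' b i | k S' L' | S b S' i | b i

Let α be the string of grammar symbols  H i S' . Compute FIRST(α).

Add FIRST(H) = { b, i, k }; H is not nullable, stop.

{ b, i, k }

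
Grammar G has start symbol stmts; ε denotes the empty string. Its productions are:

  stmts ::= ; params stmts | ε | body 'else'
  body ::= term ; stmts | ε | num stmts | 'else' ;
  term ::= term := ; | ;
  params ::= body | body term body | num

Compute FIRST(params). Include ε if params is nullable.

From params ::= body: add FIRST(body) = { 'else', ;, num, ε } (including ε since body is nullable).
From params ::= body term body: body nullable, take FIRST(body) ∪ FIRST(term) = { 'else', ;, num }.
params ::= num contributes {num}.
Union: FIRST(params) = { 'else', ;, num, ε }.

{ 'else', ;, num, ε }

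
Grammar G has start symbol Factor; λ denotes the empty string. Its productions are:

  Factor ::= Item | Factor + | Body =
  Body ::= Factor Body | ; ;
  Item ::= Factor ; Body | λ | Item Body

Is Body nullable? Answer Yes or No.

No

Nullable nonterminals: Factor, Item.
No production of Body has an RHS whose symbols are all nullable, so Body is not nullable.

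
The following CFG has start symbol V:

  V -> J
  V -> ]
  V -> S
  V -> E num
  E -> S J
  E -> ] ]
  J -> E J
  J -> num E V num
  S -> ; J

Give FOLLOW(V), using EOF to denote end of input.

V is the start symbol, so EOF ∈ FOLLOW(V).
In J -> num E V num: add FIRST(num) = { num }.
Union: FOLLOW(V) = { EOF, num }.

{ EOF, num }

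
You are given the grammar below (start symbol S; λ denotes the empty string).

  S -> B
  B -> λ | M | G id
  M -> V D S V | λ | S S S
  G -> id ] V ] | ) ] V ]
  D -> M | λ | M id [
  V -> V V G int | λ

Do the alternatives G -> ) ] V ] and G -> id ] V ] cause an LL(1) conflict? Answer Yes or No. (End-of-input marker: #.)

FIRST() ] V ]) = { ) } and FIRST(id ] V ]) = { id }.
The FIRST sets are disjoint and neither alternative is nullable — no conflict.

No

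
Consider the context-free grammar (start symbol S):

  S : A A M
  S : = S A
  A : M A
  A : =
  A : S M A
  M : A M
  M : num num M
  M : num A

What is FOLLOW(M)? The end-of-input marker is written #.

In S : A A M: M is at the end, add FOLLOW(S) = { #, =, num }.
In A : M A: add FIRST(A) = { =, num }.
In A : S M A: add FIRST(A) = { =, num }.
In M : A M: M is at the end, add FOLLOW(M) = { #, =, num }.
In M : num num M: M is at the end, add FOLLOW(M) = { #, =, num }.
Union: FOLLOW(M) = { #, =, num }.

{ #, =, num }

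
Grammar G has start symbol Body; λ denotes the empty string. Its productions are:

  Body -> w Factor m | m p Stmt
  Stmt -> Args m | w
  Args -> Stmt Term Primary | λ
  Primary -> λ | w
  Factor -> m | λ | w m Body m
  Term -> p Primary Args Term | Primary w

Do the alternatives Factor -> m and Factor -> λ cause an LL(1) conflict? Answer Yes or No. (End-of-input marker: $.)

Yes

FIRST(m) = { m } and FIRST(λ) = { λ }.
The second alternative is nullable and FOLLOW(Factor) = { m } shares m with FIRST of the first — conflict.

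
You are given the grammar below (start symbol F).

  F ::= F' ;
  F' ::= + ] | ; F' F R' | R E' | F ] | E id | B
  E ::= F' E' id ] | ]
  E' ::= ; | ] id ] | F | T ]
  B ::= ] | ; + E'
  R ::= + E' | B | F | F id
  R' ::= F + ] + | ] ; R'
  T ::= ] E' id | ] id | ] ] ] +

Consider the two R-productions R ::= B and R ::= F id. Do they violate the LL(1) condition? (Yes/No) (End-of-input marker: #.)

Yes

FIRST(B) = { ;, ] } and FIRST(F id) = { +, ;, ] }.
Both contain ;, so the two alternatives are not disjoint — LL(1) conflict.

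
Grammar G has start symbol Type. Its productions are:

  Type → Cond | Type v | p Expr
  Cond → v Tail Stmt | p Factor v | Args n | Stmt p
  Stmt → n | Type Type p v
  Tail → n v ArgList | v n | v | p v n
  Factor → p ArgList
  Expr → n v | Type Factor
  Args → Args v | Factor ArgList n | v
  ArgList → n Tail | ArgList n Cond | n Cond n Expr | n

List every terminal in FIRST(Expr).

{ n, p, v }

Expr → n v contributes {n}.
From Expr → Type Factor: add FIRST(Type) = { n, p, v }.
Union: FIRST(Expr) = { n, p, v }.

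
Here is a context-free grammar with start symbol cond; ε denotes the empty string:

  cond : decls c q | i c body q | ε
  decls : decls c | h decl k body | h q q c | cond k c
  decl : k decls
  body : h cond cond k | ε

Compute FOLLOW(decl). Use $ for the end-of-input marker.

In decls : h decl k body: add FIRST(k body) = { k }.
Union: FOLLOW(decl) = { k }.

{ k }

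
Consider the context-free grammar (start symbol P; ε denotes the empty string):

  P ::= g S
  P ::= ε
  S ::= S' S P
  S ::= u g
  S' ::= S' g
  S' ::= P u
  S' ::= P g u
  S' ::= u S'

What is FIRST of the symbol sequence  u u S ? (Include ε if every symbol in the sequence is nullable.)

{ u }

u is a terminal; add {u} and stop.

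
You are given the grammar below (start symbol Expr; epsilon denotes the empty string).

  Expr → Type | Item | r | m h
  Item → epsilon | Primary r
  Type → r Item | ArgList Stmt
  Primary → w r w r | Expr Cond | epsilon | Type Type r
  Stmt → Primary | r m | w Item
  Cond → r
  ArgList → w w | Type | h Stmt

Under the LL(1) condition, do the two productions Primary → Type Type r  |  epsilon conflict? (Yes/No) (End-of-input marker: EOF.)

FIRST(Type Type r) = { h, r, w } and FIRST(epsilon) = { epsilon }.
The second alternative is nullable and FOLLOW(Primary) = { EOF, h, m, r, w } shares h with FIRST of the first — conflict.

Yes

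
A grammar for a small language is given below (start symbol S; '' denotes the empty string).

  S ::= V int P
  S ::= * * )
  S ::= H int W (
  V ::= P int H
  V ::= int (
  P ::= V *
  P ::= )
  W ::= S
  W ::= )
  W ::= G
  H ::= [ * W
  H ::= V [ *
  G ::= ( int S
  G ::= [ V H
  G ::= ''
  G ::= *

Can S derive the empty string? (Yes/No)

No

Nullable nonterminals: G, W.
No production of S has an RHS whose symbols are all nullable, so S is not nullable.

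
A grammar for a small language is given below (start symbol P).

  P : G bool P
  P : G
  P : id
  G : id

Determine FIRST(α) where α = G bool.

{ id }

Add FIRST(G) = { id }; G is not nullable, stop.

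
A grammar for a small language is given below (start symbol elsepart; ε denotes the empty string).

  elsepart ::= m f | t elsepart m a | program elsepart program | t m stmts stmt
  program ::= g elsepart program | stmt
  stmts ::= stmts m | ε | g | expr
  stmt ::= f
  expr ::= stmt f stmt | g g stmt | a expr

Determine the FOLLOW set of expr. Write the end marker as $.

{ f, m }

In stmts ::= expr: expr is at the end, add FOLLOW(stmts) = { f, m }.
In expr ::= a expr: expr is at the end, add FOLLOW(expr) = { f, m }.
Union: FOLLOW(expr) = { f, m }.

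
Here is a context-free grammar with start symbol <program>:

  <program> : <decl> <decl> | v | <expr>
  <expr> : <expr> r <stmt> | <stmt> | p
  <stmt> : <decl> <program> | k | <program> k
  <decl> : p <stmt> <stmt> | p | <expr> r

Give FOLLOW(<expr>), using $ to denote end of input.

In <program> : <expr>: <expr> is at the end, add FOLLOW(<program>) = { $, k, p, r, v }.
In <expr> : <expr> r <stmt>: add FIRST(r <stmt>) = { r }.
In <decl> : <expr> r: add FIRST(r) = { r }.
Union: FOLLOW(<expr>) = { $, k, p, r, v }.

{ $, k, p, r, v }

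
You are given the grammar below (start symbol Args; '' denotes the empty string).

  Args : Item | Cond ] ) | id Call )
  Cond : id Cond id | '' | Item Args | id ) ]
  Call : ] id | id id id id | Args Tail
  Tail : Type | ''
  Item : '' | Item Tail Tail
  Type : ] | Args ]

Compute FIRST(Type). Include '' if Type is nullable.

{ ], id }

Type : ] contributes {]}.
From Type : Args ]: Args nullable, take FIRST(Args) ∪ {]} = { ], id }.
Union: FIRST(Type) = { ], id }.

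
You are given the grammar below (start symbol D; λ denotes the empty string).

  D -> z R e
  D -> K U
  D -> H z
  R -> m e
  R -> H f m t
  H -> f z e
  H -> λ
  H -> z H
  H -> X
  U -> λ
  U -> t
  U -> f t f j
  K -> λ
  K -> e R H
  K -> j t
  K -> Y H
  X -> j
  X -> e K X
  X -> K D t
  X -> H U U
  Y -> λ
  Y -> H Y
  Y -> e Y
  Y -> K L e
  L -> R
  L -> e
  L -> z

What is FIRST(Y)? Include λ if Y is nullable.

{ e, f, j, m, t, z, λ }

Y -> λ contributes λ.
From Y -> H Y: H, Y nullable, take FIRST(H) ∪ FIRST(Y) = { e, f, j, m, t, z }; also λ since the whole RHS is nullable.
Y -> e Y contributes {e}.
From Y -> K L e: K nullable, take FIRST(K) ∪ FIRST(L) = { e, f, j, m, t, z }.
Union: FIRST(Y) = { e, f, j, m, t, z, λ }.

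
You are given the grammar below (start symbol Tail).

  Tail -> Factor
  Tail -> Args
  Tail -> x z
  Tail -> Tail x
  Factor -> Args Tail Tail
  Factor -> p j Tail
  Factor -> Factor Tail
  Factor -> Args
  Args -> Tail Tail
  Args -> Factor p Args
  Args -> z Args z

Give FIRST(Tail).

{ p, x, z }

From Tail -> Factor: add FIRST(Factor) = { p, x, z }.
From Tail -> Args: add FIRST(Args) = { p, x, z }.
Tail -> x z contributes {x}.
From Tail -> Tail x: add FIRST(Tail) = { p, x, z }.
Union: FIRST(Tail) = { p, x, z }.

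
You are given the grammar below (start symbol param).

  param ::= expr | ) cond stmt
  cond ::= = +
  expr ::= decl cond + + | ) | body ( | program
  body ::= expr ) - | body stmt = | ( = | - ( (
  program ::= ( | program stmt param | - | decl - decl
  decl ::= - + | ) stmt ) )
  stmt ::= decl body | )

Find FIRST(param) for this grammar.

From param ::= expr: add FIRST(expr) = { (, ), - }.
param ::= ) cond stmt contributes {)}.
Union: FIRST(param) = { (, ), - }.

{ (, ), - }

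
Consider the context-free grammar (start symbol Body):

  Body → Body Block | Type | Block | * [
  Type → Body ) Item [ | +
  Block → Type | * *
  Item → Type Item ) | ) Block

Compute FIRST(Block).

{ *, + }

From Block → Type: add FIRST(Type) = { *, + }.
Block → * * contributes {*}.
Union: FIRST(Block) = { *, + }.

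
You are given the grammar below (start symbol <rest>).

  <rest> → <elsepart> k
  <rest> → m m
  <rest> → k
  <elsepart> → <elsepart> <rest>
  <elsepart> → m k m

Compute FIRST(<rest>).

{ k, m }

From <rest> → <elsepart> k: add FIRST(<elsepart>) = { m }.
<rest> → m m contributes {m}.
<rest> → k contributes {k}.
Union: FIRST(<rest>) = { k, m }.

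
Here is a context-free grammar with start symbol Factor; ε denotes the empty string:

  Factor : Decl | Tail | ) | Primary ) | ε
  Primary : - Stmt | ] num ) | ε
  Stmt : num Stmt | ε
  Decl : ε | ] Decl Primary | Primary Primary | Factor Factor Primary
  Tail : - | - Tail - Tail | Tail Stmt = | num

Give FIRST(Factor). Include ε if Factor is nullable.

{ ), -, ], num, ε }

From Factor : Decl: add FIRST(Decl) = { ), -, ], num, ε } (including ε since Decl is nullable).
From Factor : Tail: add FIRST(Tail) = { -, num }.
Factor : ) contributes {)}.
From Factor : Primary ): Primary nullable, take FIRST(Primary) ∪ {)} = { ), -, ] }.
Factor : ε contributes ε.
Union: FIRST(Factor) = { ), -, ], num, ε }.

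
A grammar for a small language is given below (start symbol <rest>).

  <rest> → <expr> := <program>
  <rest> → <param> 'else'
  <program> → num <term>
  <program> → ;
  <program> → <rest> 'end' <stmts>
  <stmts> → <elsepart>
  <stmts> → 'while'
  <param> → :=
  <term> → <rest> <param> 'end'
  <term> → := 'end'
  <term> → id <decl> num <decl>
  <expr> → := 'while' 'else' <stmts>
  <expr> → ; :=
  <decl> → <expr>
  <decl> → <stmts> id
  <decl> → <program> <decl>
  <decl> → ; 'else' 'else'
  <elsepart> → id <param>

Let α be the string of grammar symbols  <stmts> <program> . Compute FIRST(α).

Add FIRST(<stmts>) = { 'while', id }; <stmts> is not nullable, stop.

{ 'while', id }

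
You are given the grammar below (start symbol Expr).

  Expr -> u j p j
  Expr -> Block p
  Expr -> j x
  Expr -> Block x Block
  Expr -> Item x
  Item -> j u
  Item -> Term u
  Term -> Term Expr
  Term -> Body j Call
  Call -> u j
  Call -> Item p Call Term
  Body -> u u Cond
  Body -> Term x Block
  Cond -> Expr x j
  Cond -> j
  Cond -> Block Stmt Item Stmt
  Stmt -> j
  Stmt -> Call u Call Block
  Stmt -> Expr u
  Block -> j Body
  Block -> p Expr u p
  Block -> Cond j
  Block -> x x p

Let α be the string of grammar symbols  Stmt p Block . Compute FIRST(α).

Add FIRST(Stmt) = { j, p, u, x }; Stmt is not nullable, stop.

{ j, p, u, x }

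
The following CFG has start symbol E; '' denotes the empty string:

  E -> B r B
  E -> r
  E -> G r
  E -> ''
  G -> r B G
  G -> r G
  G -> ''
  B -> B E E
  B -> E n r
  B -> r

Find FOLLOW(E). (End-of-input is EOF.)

E is the start symbol, so EOF ∈ FOLLOW(E).
In B -> B E E: add FIRST(E)\{''} = { n, r }.
  Since E is nullable, also add FOLLOW(B) = { EOF, n, r }.
In B -> B E E: E is at the end, add FOLLOW(B) = { EOF, n, r }.
In B -> E n r: add FIRST(n r) = { n }.
Union: FOLLOW(E) = { EOF, n, r }.

{ EOF, n, r }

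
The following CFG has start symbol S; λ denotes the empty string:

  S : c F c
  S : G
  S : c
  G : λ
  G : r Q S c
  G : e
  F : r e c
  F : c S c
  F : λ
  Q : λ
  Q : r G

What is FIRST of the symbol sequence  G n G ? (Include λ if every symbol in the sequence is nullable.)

{ e, n, r }

Add FIRST(G)\{λ} = { e, r }; G is nullable, continue.
n is a terminal; add {n} and stop.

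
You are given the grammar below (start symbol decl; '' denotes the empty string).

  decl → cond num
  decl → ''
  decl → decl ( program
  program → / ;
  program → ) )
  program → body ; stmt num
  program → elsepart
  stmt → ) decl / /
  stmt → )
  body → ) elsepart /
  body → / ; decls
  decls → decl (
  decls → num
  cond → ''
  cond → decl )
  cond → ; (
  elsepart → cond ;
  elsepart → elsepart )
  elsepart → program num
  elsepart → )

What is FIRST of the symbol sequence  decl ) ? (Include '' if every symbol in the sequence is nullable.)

Add FIRST(decl)\{''} = { (, ), ;, num }; decl is nullable, continue.
) is a terminal; add {)} and stop.

{ (, ), ;, num }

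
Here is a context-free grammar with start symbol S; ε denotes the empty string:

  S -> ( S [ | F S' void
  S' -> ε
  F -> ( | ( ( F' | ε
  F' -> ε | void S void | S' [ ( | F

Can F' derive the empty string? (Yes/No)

F' has an ε-production, so F' ⇒ ε.

Yes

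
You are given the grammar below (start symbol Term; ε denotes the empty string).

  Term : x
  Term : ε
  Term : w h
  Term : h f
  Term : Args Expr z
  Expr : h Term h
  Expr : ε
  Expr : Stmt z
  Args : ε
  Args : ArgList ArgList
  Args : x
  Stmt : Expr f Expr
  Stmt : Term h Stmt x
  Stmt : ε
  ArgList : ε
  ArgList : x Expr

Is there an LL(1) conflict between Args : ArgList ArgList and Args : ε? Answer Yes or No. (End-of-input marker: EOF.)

FIRST(ArgList ArgList) = { x, ε } and FIRST(ε) = { ε }.
Both alternatives are nullable, violating the LL(1) condition.

Yes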